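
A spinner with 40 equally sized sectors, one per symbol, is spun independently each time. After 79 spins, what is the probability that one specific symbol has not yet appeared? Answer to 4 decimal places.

Each spin misses the fixed symbol with probability (40-1)/40 = 39/40, independently.
P(still missing after 79) = (39/40)^79 = 0.13532.

0.1353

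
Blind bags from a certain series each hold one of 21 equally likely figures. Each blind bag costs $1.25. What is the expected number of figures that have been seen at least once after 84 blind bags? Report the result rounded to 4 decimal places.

For each figure, P(seen in 84 blind bags) = 1 - (20/21)^84 = 0.98340.
By linearity of expectation, E[distinct seen] = 21·(1 - (20/21)^84) = 20.65141.

20.6514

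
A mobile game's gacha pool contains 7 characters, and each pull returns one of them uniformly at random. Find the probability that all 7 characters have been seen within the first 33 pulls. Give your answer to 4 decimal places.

0.9571

Let A_i be the event that character i is missing after 33 pulls. By inclusion–exclusion on the A_i,
P(all seen) = Σ_{j=0}^{7} (-1)^j C(7,j)((7-j)/7)^33
= 1.00000 - 0.04324 + 0.00032 - 0.00000 + 0.00000 - 0.00000 + 0.00000 - 0.00000
= 0.95708.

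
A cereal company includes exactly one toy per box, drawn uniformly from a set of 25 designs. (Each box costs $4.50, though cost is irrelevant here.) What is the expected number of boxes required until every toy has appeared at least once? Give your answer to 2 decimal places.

Split into phases: going from k distinct to k+1 distinct takes on average 25/(25-k) boxes.
E[T] = 25/25 + 25/24 + 25/23 + ... + 25/2 + 25/1 = 25·H_{25}.
H_{25} = 3.816, so E[T] = 95.399.

95.40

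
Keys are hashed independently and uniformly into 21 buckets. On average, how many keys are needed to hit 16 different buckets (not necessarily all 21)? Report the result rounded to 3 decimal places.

28.603

With k distinct buckets already seen, the next new one arrives after an expected 21/(21-k) keys.
Sum over k = 0,...,15: E = 21/21 + 21/20 + 21/19 + ... + 21/7 + 21/6 = 28.6025.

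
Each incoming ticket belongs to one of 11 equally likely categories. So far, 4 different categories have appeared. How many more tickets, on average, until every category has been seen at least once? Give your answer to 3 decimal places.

28.521

The wait to go from k to k+1 distinct categories is geometric with mean 11/(11-k).
Sum over k = 4,...,10: E = 11/7 + 11/6 + 11/5 + ... + 11/2 + 11/1 = 28.5214.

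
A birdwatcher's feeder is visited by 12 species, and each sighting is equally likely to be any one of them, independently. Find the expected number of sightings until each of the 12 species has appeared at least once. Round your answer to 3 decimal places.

After k distinct species have appeared, the next sighting gives a new one with probability (12-k)/12, so the expected wait for the (k+1)-th is 12/(12-k).
E[T] = 12/12 + 12/11 + 12/10 + ... + 12/2 + 12/1 = 12·H_{12}.
H_{12} = 3.1032, so E[T] = 37.2385.

37.239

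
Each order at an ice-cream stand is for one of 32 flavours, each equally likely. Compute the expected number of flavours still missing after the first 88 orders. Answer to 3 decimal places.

1.958

For each flavour, P(unseen after 88) = (31/32)^88 = 0.0612.
By linearity of expectation, E[unseen] = 32·(31/32)^88 = 1.9579.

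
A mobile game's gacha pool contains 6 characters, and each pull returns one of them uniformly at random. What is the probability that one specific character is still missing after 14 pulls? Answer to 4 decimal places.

0.0779

On each pull the fixed character fails to appear with probability 5/6.
P(still missing after 14) = (5/6)^14 = 0.07789.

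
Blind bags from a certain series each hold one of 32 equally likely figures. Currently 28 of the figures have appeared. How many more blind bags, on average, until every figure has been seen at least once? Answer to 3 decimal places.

66.667

From k distinct to k+1 distinct takes on average 32/(32-k) blind bags.
Sum over k = 28,...,31: E = 32/4 + 32/3 + 32/2 + 32/1 = 66.6667.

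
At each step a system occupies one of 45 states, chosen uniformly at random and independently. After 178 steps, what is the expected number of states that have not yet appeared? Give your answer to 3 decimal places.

0.824

For each state, P(unseen after 178) = (44/45)^178 = 0.0183.
By linearity of expectation, E[unseen] = 45·(44/45)^178 = 0.8241.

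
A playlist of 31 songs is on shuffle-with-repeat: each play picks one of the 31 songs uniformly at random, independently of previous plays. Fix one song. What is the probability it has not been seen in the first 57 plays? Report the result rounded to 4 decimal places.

On each play the fixed song fails to appear with probability 30/31.
P(still missing after 57) = (30/31)^57 = 0.15427.

0.1543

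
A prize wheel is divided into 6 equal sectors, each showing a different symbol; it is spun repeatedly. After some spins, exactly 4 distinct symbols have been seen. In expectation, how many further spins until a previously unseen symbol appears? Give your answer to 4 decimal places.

3.0000

The number of spins until the next new symbol is geometric with success probability 2/6, so its mean is 6/2.
E = 6/2 = 3.00000.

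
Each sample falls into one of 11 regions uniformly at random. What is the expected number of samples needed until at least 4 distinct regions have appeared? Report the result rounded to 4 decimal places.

4.6972

Going from k to k+1 distinct takes a geometric number of samples with mean 11/(11-k).
Sum over k = 0,...,3: E = 11/11 + 11/10 + 11/9 + 11/8 = 4.69722.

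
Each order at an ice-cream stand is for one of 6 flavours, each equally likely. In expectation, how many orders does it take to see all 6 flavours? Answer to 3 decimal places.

The wait to go from k to k+1 distinct flavours is geometric with mean 6/(6-k).
E[T] = 6/6 + 6/5 + 6/4 + 6/3 + 6/2 + 6/1 = 6·H_{6}.
H_{6} = 2.4500, so E[T] = 14.7000.

14.700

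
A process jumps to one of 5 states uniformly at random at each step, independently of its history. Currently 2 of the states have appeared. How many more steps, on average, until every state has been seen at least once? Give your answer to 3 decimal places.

With k distinct states already seen, the next new one takes an expected 5/(5-k) steps.
Sum over k = 2,...,4: E = 5/3 + 5/2 + 5/1 = 9.1667.

9.167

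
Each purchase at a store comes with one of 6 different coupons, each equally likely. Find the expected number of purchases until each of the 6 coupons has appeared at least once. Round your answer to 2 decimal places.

14.70

Split into phases: going from k distinct to k+1 distinct takes on average 6/(6-k) purchases.
E[T] = 6/6 + 6/5 + 6/4 + 6/3 + 6/2 + 6/1 = 6·H_{6}.
H_{6} = 2.450, so E[T] = 14.700.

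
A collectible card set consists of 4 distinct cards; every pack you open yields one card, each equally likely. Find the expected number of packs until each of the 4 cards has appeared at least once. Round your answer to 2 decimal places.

Split into phases: going from k distinct to k+1 distinct takes on average 4/(4-k) packs.
E[T] = 4/4 + 4/3 + 4/2 + 4/1 = 4·H_{4}.
H_{4} = 2.083, so E[T] = 8.333.

8.33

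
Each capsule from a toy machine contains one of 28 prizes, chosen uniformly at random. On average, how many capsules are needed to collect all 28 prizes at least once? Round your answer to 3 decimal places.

The wait to go from k to k+1 distinct prizes is geometric with mean 28/(28-k).
E[T] = 28/28 + 28/27 + 28/26 + ... + 28/2 + 28/1 = 28·H_{28}.
H_{28} = 3.9272, so E[T] = 109.9608.

109.961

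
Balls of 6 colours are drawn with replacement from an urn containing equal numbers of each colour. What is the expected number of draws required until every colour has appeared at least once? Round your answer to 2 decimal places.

Split into phases: going from k distinct to k+1 distinct takes on average 6/(6-k) draws.
E[T] = 6/6 + 6/5 + 6/4 + 6/3 + 6/2 + 6/1 = 6·H_{6}.
H_{6} = 2.450, so E[T] = 14.700.

14.70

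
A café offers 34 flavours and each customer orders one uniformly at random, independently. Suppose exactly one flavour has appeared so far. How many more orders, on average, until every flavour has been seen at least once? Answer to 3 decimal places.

From k distinct to k+1 distinct takes on average 34/(34-k) orders.
Sum over k = 1,...,33: E = 34/33 + 34/32 + 34/31 + ... + 34/2 + 34/1 = 139.0191.

139.019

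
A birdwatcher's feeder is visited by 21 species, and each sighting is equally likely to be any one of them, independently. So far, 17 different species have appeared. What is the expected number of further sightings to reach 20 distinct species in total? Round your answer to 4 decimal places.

From k distinct to k+1 distinct takes on average 21/(21-k) sightings.
Sum over k = 17,...,19: E = 21/4 + 21/3 + 21/2 = 22.75000.

22.7500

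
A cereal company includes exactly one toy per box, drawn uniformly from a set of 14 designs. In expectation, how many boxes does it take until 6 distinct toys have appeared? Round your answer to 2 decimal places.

7.47

Going from k to k+1 distinct takes a geometric number of boxes with mean 14/(14-k).
Sum over k = 0,...,5: E = 14/14 + 14/13 + 14/12 + 14/11 + 14/10 + 14/9 = 7.472.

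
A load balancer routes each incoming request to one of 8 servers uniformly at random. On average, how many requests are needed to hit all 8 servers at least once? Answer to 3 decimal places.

21.743

After k distinct servers have appeared, the next request gives a new one with probability (8-k)/8, so the expected wait for the (k+1)-th is 8/(8-k).
E[T] = 8/8 + 8/7 + 8/6 + ... + 8/2 + 8/1 = 8·H_{8}.
H_{8} = 2.7179, so E[T] = 21.7429.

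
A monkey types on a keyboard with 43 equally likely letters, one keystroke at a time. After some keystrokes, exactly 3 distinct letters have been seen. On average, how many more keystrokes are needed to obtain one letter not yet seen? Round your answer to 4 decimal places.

1.0750

The number of keystrokes until the next new letter is geometric with success probability 40/43, so its mean is 43/40.
E = 43/40 = 1.07500.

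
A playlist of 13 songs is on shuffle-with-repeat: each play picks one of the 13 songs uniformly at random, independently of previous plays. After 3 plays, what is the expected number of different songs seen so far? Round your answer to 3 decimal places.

2.775

For each song, P(seen in 3 plays) = 1 - (12/13)^3 = 0.2135.
By linearity of expectation, E[distinct seen] = 13·(1 - (12/13)^3) = 2.7751.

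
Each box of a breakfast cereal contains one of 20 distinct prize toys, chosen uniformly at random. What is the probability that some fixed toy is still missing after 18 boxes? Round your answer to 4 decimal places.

On each box the fixed toy fails to appear with probability 19/20.
P(still missing after 18) = (19/20)^18 = 0.39721.

0.3972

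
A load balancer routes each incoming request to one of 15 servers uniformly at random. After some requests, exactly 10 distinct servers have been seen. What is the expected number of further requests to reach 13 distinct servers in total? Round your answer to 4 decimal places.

From k distinct to k+1 distinct takes on average 15/(15-k) requests.
Sum over k = 10,...,12: E = 15/5 + 15/4 + 15/3 = 11.75000.

11.7500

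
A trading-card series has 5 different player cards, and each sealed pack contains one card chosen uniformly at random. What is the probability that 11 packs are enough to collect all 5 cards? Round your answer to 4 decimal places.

Let A_i be the event that card i is missing after 11 packs. By inclusion–exclusion on the A_i,
P(all seen) = Σ_{j=0}^{5} (-1)^j C(5,j)((5-j)/5)^11
= 1.00000 - 0.42950 + 0.03628 - 0.00042 + 0.00000 - 0.00000
= 0.60636.

0.6064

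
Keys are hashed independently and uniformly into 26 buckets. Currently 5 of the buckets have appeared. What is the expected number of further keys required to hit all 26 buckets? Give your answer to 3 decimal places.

The wait to go from k to k+1 distinct buckets is geometric with mean 26/(26-k).
Sum over k = 5,...,25: E = 26/21 + 26/20 + 26/19 + ... + 26/2 + 26/1 = 94.7793.

94.779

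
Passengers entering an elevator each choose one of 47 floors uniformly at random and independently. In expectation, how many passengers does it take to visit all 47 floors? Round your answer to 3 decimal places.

208.584

After k distinct floors have appeared, the next passenger gives a new one with probability (47-k)/47, so the expected wait for the (k+1)-th is 47/(47-k).
E[T] = 47/47 + 47/46 + 47/45 + ... + 47/2 + 47/1 = 47·H_{47}.
H_{47} = 4.4380, so E[T] = 208.5843.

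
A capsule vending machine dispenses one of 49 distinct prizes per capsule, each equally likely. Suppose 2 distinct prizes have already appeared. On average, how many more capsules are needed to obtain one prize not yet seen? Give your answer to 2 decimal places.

The number of capsules until the next new prize is geometric with success probability 47/49, so its mean is 49/47.
E = 49/47 = 1.043.

1.04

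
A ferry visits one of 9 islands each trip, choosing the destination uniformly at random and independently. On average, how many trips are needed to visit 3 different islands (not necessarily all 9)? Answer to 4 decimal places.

Going from k to k+1 distinct takes a geometric number of trips with mean 9/(9-k).
Sum over k = 0,...,2: E = 9/9 + 9/8 + 9/7 = 3.41071.

3.4107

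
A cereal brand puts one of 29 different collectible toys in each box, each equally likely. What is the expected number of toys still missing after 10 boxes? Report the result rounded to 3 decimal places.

20.417

For each toy, P(unseen after 10) = (28/29)^10 = 0.7040.
By linearity of expectation, E[unseen] = 29·(28/29)^10 = 20.4173.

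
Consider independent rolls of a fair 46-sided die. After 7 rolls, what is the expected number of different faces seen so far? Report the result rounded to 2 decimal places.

For each face, P(seen in 7 rolls) = 1 - (45/46)^7 = 0.143.
By linearity of expectation, E[distinct seen] = 46·(1 - (45/46)^7) = 6.560.

6.56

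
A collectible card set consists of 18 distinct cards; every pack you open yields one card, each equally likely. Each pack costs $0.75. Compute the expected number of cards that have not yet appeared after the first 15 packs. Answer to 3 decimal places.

For each card, P(unseen after 15) = (17/18)^15 = 0.4243.
By linearity of expectation, E[unseen] = 18·(17/18)^15 = 7.6369.

7.637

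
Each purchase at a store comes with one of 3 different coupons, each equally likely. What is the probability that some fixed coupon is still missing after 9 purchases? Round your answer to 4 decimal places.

Each purchase misses the fixed coupon with probability (3-1)/3 = 2/3, independently.
P(still missing after 9) = (2/3)^9 = 0.02601.

0.0260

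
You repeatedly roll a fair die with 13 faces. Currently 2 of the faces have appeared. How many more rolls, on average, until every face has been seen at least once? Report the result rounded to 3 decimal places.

With k distinct faces already seen, the next new one takes an expected 13/(13-k) rolls.
Sum over k = 2,...,12: E = 13/11 + 13/10 + 13/9 + ... + 13/2 + 13/1 = 39.2584.

39.258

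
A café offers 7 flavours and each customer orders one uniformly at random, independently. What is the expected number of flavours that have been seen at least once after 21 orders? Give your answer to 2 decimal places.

6.73

For each flavour, P(seen in 21 orders) = 1 - (6/7)^21 = 0.961.
By linearity of expectation, E[distinct seen] = 7·(1 - (6/7)^21) = 6.725.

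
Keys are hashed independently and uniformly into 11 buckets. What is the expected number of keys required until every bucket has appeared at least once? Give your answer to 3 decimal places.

The wait to go from k to k+1 distinct buckets is geometric with mean 11/(11-k).
E[T] = 11/11 + 11/10 + 11/9 + ... + 11/2 + 11/1 = 11·H_{11}.
H_{11} = 3.0199, so E[T] = 33.2187.

33.219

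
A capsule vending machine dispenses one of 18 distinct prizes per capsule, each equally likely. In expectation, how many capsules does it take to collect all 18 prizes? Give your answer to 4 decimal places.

Split into phases: going from k distinct to k+1 distinct takes on average 18/(18-k) capsules.
E[T] = 18/18 + 18/17 + 18/16 + ... + 18/2 + 18/1 = 18·H_{18}.
H_{18} = 3.49511, so E[T] = 62.91195.

62.9119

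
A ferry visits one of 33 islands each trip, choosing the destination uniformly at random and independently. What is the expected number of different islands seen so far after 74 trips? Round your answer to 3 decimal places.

29.615

For each island, P(seen in 74 trips) = 1 - (32/33)^74 = 0.8974.
By linearity of expectation, E[distinct seen] = 33·(1 - (32/33)^74) = 29.6148.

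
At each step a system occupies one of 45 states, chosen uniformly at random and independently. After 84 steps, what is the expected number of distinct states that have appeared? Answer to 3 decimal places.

38.186

For each state, P(seen in 84 steps) = 1 - (44/45)^84 = 0.8486.
By linearity of expectation, E[distinct seen] = 45·(1 - (44/45)^84) = 38.1863.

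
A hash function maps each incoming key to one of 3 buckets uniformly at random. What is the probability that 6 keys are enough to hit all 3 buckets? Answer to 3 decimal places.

0.741

Let A_i be the event that bucket i is missing after 6 keys. By inclusion–exclusion on the A_i,
P(all seen) = Σ_{j=0}^{3} (-1)^j C(3,j)((3-j)/3)^6
= 1.0000 - 0.2634 + 0.0041 - 0.0000
= 0.7407.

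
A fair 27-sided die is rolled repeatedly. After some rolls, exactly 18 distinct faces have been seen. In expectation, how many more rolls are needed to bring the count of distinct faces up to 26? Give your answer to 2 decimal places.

With k distinct faces already seen, the next new one takes an expected 27/(27-k) rolls.
Sum over k = 18,...,25: E = 27/9 + 27/8 + 27/7 + ... + 27/3 + 27/2 = 49.382.

49.38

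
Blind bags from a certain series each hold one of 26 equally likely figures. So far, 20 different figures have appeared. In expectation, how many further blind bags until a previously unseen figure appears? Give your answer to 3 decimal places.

4.333

Each blind bag yields a new figure with probability (26-20)/26 = 6/26, so the wait is geometric with mean 26/6.
E = 26/6 = 4.3333.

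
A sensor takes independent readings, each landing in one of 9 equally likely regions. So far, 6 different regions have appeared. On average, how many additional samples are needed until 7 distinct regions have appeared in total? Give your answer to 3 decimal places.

With k distinct regions already seen, the next new one takes an expected 9/(9-k) samples.
Only the k = 6 term is needed: E = 9/3 = 3.0000.

3.000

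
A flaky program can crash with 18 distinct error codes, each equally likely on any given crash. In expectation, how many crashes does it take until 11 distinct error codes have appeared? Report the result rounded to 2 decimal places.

With k distinct error codes already seen, the next new one arrives after an expected 18/(18-k) crashes.
Sum over k = 0,...,10: E = 18/18 + 18/17 + 18/16 + ... + 18/9 + 18/8 = 16.241.

16.24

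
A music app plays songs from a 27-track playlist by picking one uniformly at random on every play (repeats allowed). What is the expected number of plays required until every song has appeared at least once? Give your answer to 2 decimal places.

Split into phases: going from k distinct to k+1 distinct takes on average 27/(27-k) plays.
E[T] = 27/27 + 27/26 + 27/25 + ... + 27/2 + 27/1 = 27·H_{27}.
H_{27} = 3.891, so E[T] = 105.069.

105.07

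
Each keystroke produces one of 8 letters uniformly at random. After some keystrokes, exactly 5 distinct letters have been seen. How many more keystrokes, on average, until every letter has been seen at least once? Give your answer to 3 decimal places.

14.667

The wait to go from k to k+1 distinct letters is geometric with mean 8/(8-k).
Sum over k = 5,...,7: E = 8/3 + 8/2 + 8/1 = 14.6667.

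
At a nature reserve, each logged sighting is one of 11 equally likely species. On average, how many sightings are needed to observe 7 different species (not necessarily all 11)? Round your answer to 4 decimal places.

With k distinct species already seen, the next new one arrives after an expected 11/(11-k) sightings.
Sum over k = 0,...,6: E = 11/11 + 11/10 + 11/9 + ... + 11/6 + 11/5 = 10.30198.

10.3020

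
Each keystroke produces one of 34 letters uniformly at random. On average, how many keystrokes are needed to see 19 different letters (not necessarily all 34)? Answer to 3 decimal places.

With k distinct letters already seen, the next new one arrives after an expected 34/(34-k) keystrokes.
Sum over k = 0,...,18: E = 34/34 + 34/33 + 34/32 + ... + 34/17 + 34/16 = 27.1994.

27.199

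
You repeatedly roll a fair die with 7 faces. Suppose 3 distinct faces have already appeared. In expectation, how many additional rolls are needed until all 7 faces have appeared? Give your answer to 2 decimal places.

From k distinct to k+1 distinct takes on average 7/(7-k) rolls.
Sum over k = 3,...,6: E = 7/4 + 7/3 + 7/2 + 7/1 = 14.583.

14.58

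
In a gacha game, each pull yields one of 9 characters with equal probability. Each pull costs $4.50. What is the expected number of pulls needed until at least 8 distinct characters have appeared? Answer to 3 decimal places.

With k distinct characters already seen, the next new one arrives after an expected 9/(9-k) pulls.
Sum over k = 0,...,7: E = 9/9 + 9/8 + 9/7 + ... + 9/3 + 9/2 = 16.4607.

16.461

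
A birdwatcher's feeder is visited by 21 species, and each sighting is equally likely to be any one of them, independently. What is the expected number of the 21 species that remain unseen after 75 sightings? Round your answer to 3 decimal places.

For each species, P(unseen after 75) = (20/21)^75 = 0.0258.
By linearity of expectation, E[unseen] = 21·(20/21)^75 = 0.5408.

0.541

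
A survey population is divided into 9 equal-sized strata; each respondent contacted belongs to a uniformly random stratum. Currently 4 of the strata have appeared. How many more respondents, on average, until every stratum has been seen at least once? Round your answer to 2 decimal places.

20.55

From k distinct to k+1 distinct takes on average 9/(9-k) respondents.
Sum over k = 4,...,8: E = 9/5 + 9/4 + 9/3 + 9/2 + 9/1 = 20.550.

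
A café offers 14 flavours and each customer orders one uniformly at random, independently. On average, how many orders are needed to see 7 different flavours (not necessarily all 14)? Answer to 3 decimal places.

Going from k to k+1 distinct takes a geometric number of orders with mean 14/(14-k).
Sum over k = 0,...,6: E = 14/14 + 14/13 + 14/12 + ... + 14/9 + 14/8 = 9.2219.

9.222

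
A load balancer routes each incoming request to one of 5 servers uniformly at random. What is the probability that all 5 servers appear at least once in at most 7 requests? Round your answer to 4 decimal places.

By inclusion–exclusion over which servers are missing,
P(all seen) = Σ_{j=0}^{5} (-1)^j C(5,j)((5-j)/5)^7
= 1.00000 - 1.04858 + 0.27994 - 0.01638 + 0.00006 - 0.00000
= 0.21504.

0.2150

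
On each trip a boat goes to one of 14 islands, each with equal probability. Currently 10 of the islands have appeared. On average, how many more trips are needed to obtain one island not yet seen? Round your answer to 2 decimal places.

3.50

Each trip yields a new island with probability (14-10)/14 = 4/14, so the wait is geometric with mean 14/4.
E = 14/4 = 3.500.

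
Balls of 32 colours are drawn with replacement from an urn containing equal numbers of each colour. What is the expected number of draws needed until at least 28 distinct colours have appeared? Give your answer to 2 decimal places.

Going from k to k+1 distinct takes a geometric number of draws with mean 32/(32-k).
Sum over k = 0,...,27: E = 32/32 + 32/31 + 32/30 + ... + 32/6 + 32/5 = 63.205.

63.21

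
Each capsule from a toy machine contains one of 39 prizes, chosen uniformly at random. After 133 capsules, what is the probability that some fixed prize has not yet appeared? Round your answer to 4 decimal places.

0.0316

On each capsule the fixed prize fails to appear with probability 38/39.
P(still missing after 133) = (38/39)^133 = 0.03160.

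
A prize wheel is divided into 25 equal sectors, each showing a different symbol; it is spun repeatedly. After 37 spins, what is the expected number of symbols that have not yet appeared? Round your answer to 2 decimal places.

For each symbol, P(unseen after 37) = (24/25)^37 = 0.221.
By linearity of expectation, E[unseen] = 25·(24/25)^37 = 5.520.

5.52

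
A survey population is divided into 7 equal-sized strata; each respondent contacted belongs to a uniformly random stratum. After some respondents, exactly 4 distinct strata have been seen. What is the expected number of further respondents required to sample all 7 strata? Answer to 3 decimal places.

12.833

From k distinct to k+1 distinct takes on average 7/(7-k) respondents.
Sum over k = 4,...,6: E = 7/3 + 7/2 + 7/1 = 12.8333.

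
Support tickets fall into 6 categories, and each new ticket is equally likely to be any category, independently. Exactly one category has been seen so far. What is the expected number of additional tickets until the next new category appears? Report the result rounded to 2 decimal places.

The number of tickets until the next new category is geometric with success probability 5/6, so its mean is 6/5.
E = 6/5 = 1.200.

1.20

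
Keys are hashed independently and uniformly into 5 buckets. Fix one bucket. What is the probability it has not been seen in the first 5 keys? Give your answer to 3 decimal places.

0.328

On each key the fixed bucket fails to appear with probability 4/5.
P(still missing after 5) = (4/5)^5 = 0.3277.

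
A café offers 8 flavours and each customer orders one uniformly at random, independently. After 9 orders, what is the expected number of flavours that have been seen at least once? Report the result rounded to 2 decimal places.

5.59

For each flavour, P(seen in 9 orders) = 1 - (7/8)^9 = 0.699.
By linearity of expectation, E[distinct seen] = 8·(1 - (7/8)^9) = 5.595.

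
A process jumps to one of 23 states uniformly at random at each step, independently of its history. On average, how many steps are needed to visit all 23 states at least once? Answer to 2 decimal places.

85.89

The wait to go from k to k+1 distinct states is geometric with mean 23/(23-k).
E[T] = 23/23 + 23/22 + 23/21 + ... + 23/2 + 23/1 = 23·H_{23}.
H_{23} = 3.734, so E[T] = 85.889.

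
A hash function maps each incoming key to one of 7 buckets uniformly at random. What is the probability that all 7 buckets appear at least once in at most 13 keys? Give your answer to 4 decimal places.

Let A_i be the event that bucket i is missing after 13 keys. By inclusion–exclusion on the A_i,
P(all seen) = Σ_{j=0}^{7} (-1)^j C(7,j)((7-j)/7)^13
= 1.00000 - 0.94360 + 0.26458 - 0.02424 + 0.00058 - 0.00000 + 0.00000 - 0.00000
= 0.29731.

0.2973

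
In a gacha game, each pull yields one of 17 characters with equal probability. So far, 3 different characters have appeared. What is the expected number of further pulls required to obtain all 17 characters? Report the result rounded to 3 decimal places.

From k distinct to k+1 distinct takes on average 17/(17-k) pulls.
Sum over k = 3,...,16: E = 17/14 + 17/13 + 17/12 + ... + 17/2 + 17/1 = 55.2766.

55.277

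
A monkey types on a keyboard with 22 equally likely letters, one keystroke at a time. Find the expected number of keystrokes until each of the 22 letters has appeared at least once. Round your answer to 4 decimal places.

Split into phases: going from k distinct to k+1 distinct takes on average 22/(22-k) keystrokes.
E[T] = 22/22 + 22/21 + 22/20 + ... + 22/2 + 22/1 = 22·H_{22}.
H_{22} = 3.69081, so E[T] = 81.19789.

81.1979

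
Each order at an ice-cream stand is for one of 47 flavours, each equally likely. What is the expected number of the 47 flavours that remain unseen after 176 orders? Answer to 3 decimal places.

For each flavour, P(unseen after 176) = (46/47)^176 = 0.0227.
By linearity of expectation, E[unseen] = 47·(46/47)^176 = 1.0672.

1.067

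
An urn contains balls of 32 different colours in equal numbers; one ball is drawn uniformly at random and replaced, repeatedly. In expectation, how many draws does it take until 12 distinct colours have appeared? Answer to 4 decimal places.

With k distinct colours already seen, the next new one arrives after an expected 32/(32-k) draws.
Sum over k = 0,...,11: E = 32/32 + 32/31 + 32/30 + ... + 32/22 + 32/21 = 14.74418.

14.7442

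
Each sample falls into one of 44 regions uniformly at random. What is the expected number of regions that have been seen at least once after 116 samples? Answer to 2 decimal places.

For each region, P(seen in 116 samples) = 1 - (43/44)^116 = 0.931.
By linearity of expectation, E[distinct seen] = 44·(1 - (43/44)^116) = 40.943.

40.94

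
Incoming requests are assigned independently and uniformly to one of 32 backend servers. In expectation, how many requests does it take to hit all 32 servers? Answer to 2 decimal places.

Split into phases: going from k distinct to k+1 distinct takes on average 32/(32-k) requests.
E[T] = 32/32 + 32/31 + 32/30 + ... + 32/2 + 32/1 = 32·H_{32}.
H_{32} = 4.058, so E[T] = 129.872.

129.87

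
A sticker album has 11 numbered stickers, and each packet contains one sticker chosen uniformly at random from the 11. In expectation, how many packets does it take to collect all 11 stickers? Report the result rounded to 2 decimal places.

33.22

Split into phases: going from k distinct to k+1 distinct takes on average 11/(11-k) packets.
E[T] = 11/11 + 11/10 + 11/9 + ... + 11/2 + 11/1 = 11·H_{11}.
H_{11} = 3.020, so E[T] = 33.219.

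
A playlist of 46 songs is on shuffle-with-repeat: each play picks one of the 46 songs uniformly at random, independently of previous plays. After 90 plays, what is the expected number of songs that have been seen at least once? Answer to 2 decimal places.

39.64

For each song, P(seen in 90 plays) = 1 - (45/46)^90 = 0.862.
By linearity of expectation, E[distinct seen] = 46·(1 - (45/46)^90) = 39.637.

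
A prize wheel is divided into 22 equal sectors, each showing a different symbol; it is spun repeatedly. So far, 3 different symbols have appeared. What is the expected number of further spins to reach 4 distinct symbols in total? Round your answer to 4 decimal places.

1.1579

The wait to go from k to k+1 distinct symbols is geometric with mean 22/(22-k).
Only the k = 3 term is needed: E = 22/19 = 1.15789.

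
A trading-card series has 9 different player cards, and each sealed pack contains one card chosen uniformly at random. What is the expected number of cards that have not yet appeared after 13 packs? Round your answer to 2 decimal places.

For each card, P(unseen after 13) = (8/9)^13 = 0.216.
By linearity of expectation, E[unseen] = 9·(8/9)^13 = 1.947.

1.95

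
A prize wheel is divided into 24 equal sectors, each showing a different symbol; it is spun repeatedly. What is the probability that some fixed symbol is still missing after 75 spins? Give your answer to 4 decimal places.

On each spin the fixed symbol fails to appear with probability 23/24.
P(still missing after 75) = (23/24)^75 = 0.04109.

0.0411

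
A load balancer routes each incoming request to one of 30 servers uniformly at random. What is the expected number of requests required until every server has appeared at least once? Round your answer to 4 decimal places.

119.8496

Split into phases: going from k distinct to k+1 distinct takes on average 30/(30-k) requests.
E[T] = 30/30 + 30/29 + 30/28 + ... + 30/2 + 30/1 = 30·H_{30}.
H_{30} = 3.99499, so E[T] = 119.84961.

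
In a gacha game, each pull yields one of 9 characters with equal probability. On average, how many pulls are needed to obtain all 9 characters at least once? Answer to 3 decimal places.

25.461

The wait to go from k to k+1 distinct characters is geometric with mean 9/(9-k).
E[T] = 9/9 + 9/8 + 9/7 + ... + 9/2 + 9/1 = 9·H_{9}.
H_{9} = 2.8290, so E[T] = 25.4607.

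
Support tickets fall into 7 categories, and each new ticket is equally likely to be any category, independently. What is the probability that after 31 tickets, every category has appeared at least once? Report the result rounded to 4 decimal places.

0.9418

Let A_i be the event that category i is missing after 31 tickets. By inclusion–exclusion on the A_i,
P(all seen) = Σ_{j=0}^{7} (-1)^j C(7,j)((7-j)/7)^31
= 1.00000 - 0.05885 + 0.00062 - 0.00000 + 0.00000 - 0.00000 + 0.00000 - 0.00000
= 0.94177.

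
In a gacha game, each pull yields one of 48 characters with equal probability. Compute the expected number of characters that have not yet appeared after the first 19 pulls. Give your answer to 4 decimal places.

32.1749

For each character, P(unseen after 19) = (47/48)^19 = 0.67031.
By linearity of expectation, E[unseen] = 48·(47/48)^19 = 32.17489.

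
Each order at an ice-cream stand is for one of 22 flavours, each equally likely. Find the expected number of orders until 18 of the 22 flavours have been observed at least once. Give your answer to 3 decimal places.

35.365

Going from k to k+1 distinct takes a geometric number of orders with mean 22/(22-k).
Sum over k = 0,...,17: E = 22/22 + 22/21 + 22/20 + ... + 22/6 + 22/5 = 35.3646.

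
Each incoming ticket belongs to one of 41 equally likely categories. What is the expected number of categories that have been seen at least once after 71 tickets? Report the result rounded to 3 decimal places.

33.898

For each category, P(seen in 71 tickets) = 1 - (40/41)^71 = 0.8268.
By linearity of expectation, E[distinct seen] = 41·(1 - (40/41)^71) = 33.8979.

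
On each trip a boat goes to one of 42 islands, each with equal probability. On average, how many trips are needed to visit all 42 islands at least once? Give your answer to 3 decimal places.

181.723

The wait to go from k to k+1 distinct islands is geometric with mean 42/(42-k).
E[T] = 42/42 + 42/41 + 42/40 + ... + 42/2 + 42/1 = 42·H_{42}.
H_{42} = 4.3267, so E[T] = 181.7232.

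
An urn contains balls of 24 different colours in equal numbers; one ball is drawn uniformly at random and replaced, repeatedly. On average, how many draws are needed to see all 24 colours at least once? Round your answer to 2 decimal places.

The wait to go from k to k+1 distinct colours is geometric with mean 24/(24-k).
E[T] = 24/24 + 24/23 + 24/22 + ... + 24/2 + 24/1 = 24·H_{24}.
H_{24} = 3.776, so E[T] = 90.623.

90.62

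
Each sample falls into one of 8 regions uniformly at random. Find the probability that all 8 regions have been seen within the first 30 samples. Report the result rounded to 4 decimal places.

0.8593

Let A_i be the event that region i is missing after 30 samples. By inclusion–exclusion on the A_i,
P(all seen) = Σ_{j=0}^{8} (-1)^j C(8,j)((8-j)/8)^30
= 1.00000 - 0.14566 + 0.00500 - 0.00004 + 0.00000 - 0.00000 + 0.00000 - 0.00000 + 0.00000
= 0.85930.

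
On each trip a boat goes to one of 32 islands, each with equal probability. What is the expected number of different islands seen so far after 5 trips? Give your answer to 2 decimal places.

4.70

For each island, P(seen in 5 trips) = 1 - (31/32)^5 = 0.147.
By linearity of expectation, E[distinct seen] = 32·(1 - (31/32)^5) = 4.697.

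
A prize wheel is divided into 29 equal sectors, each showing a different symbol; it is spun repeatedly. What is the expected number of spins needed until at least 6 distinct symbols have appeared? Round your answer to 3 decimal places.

6.594

With k distinct symbols already seen, the next new one arrives after an expected 29/(29-k) spins.
Sum over k = 0,...,5: E = 29/29 + 29/28 + 29/27 + 29/26 + 29/25 + 29/24 = 6.5935.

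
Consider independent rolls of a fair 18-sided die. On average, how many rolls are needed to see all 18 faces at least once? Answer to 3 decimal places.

62.912

Split into phases: going from k distinct to k+1 distinct takes on average 18/(18-k) rolls.
E[T] = 18/18 + 18/17 + 18/16 + ... + 18/2 + 18/1 = 18·H_{18}.
H_{18} = 3.4951, so E[T] = 62.9119.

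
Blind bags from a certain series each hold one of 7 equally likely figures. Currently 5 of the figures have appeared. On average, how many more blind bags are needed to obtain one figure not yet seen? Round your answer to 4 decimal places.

3.5000

The number of blind bags until the next new figure is geometric with success probability 2/7, so its mean is 7/2.
E = 7/2 = 3.50000.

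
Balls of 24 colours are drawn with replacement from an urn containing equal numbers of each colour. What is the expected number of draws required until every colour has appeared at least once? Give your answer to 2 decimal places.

90.62

Split into phases: going from k distinct to k+1 distinct takes on average 24/(24-k) draws.
E[T] = 24/24 + 24/23 + 24/22 + ... + 24/2 + 24/1 = 24·H_{24}.
H_{24} = 3.776, so E[T] = 90.623.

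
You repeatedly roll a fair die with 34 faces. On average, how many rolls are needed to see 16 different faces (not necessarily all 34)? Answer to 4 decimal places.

21.1855

With k distinct faces already seen, the next new one arrives after an expected 34/(34-k) rolls.
Sum over k = 0,...,15: E = 34/34 + 34/33 + 34/32 + ... + 34/20 + 34/19 = 21.18547.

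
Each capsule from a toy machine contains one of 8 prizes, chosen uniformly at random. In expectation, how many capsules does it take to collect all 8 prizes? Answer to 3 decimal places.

21.743

The wait to go from k to k+1 distinct prizes is geometric with mean 8/(8-k).
E[T] = 8/8 + 8/7 + 8/6 + ... + 8/2 + 8/1 = 8·H_{8}.
H_{8} = 2.7179, so E[T] = 21.7429.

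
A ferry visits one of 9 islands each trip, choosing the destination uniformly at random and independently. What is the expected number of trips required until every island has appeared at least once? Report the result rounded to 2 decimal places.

The wait to go from k to k+1 distinct islands is geometric with mean 9/(9-k).
E[T] = 9/9 + 9/8 + 9/7 + ... + 9/2 + 9/1 = 9·H_{9}.
H_{9} = 2.829, so E[T] = 25.461.

25.46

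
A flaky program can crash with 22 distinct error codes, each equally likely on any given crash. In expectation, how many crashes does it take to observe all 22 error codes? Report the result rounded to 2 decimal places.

The wait to go from k to k+1 distinct error codes is geometric with mean 22/(22-k).
E[T] = 22/22 + 22/21 + 22/20 + ... + 22/2 + 22/1 = 22·H_{22}.
H_{22} = 3.691, so E[T] = 81.198.

81.20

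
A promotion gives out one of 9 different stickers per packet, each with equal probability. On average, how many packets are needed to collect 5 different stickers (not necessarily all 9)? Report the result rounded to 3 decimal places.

With k distinct stickers already seen, the next new one arrives after an expected 9/(9-k) packets.
Sum over k = 0,...,4: E = 9/9 + 9/8 + 9/7 + 9/6 + 9/5 = 6.7107.

6.711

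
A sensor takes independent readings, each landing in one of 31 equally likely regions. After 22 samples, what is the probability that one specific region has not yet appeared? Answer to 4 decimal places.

Each sample misses the fixed region with probability (31-1)/31 = 30/31, independently.
P(still missing after 22) = (30/31)^22 = 0.48608.

0.4861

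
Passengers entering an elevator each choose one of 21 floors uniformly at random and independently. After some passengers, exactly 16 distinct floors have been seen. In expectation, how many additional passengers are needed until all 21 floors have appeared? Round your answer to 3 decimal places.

With k distinct floors already seen, the next new one takes an expected 21/(21-k) passengers.
Sum over k = 16,...,20: E = 21/5 + 21/4 + 21/3 + 21/2 + 21/1 = 47.9500.

47.950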